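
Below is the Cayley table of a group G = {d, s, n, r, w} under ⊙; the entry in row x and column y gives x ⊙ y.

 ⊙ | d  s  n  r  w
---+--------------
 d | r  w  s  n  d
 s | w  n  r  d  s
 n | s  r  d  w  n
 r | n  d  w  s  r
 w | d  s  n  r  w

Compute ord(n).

5

The identity element is w (its row matches the header).
n^1 = n
n^2 = n ⊙ n = d
n^3 = d ⊙ n = s
n^4 = s ⊙ n = r
n^5 = r ⊙ n = w
The first power of n equal to the identity is n^5, so ord(n) = 5.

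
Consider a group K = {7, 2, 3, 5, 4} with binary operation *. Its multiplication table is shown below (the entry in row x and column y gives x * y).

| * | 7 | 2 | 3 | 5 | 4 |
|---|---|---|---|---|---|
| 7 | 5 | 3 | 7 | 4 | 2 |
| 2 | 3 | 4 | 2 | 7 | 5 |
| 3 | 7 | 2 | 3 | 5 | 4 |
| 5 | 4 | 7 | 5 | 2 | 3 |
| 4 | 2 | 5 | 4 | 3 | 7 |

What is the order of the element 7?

The identity element is 3 (its row matches the header).
7^1 = 7
7^2 = 7 * 7 = 5
7^3 = 5 * 7 = 4
7^4 = 4 * 7 = 2
7^5 = 2 * 7 = 3
The first power of 7 equal to the identity is 7^5, so ord(7) = 5.

5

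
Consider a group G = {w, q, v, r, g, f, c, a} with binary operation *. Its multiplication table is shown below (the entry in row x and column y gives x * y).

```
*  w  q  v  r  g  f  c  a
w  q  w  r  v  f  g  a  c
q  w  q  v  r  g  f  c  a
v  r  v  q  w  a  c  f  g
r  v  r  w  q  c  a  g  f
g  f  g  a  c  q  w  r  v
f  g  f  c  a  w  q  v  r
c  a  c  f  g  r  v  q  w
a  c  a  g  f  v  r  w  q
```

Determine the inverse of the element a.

First locate the identity: row q matches the header, so q is the identity.
Scan row a for q: a * a = q. Hence a^(-1) = a.

a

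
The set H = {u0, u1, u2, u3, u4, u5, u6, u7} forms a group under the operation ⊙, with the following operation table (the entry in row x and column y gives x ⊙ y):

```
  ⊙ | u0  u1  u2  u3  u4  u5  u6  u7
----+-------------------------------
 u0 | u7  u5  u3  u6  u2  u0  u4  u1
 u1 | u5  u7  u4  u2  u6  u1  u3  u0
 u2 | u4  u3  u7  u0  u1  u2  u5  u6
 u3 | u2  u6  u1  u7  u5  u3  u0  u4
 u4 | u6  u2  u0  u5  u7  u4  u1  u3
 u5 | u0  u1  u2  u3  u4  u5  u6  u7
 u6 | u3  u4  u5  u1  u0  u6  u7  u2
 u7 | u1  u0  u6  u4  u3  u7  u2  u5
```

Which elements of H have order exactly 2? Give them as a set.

Identity is u5. Compute the order of each non-identity element by repeated multiplication:
  u0: u0 → u7 → u1 → u5  (order 4)
  u1: u1 → u7 → u0 → u5  (order 4)
  u2: u2 → u7 → u6 → u5  (order 4)
  u3: u3 → u7 → u4 → u5  (order 4)
  u4: u4 → u7 → u3 → u5  (order 4)
  u6: u6 → u7 → u2 → u5  (order 4)
  u7: u7 → u5  (order 2)
Elements of order 2: {u7}.

{u7}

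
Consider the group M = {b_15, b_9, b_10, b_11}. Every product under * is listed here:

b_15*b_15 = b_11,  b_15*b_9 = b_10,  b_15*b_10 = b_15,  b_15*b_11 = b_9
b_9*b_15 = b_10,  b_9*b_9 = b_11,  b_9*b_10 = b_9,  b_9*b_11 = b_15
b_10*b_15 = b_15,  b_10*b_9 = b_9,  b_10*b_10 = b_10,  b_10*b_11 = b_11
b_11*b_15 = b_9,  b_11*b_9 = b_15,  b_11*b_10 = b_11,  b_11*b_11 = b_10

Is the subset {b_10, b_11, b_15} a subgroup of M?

b_11*b_15 = b_9, which is not in {b_10, b_11, b_15}.
The subset is not closed under *, so it is not a subgroup.

No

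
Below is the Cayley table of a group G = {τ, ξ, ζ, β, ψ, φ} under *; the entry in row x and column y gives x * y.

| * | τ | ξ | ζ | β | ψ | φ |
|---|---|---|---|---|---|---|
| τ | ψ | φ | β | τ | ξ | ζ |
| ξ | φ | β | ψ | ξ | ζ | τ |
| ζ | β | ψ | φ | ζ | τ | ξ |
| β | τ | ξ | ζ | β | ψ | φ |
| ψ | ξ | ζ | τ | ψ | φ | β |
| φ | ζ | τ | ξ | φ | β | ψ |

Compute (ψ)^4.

ψ

ψ^1 = ψ
ψ^2 = ψ * ψ = φ
ψ^3 = φ * ψ = β
ψ^4 = β * ψ = ψ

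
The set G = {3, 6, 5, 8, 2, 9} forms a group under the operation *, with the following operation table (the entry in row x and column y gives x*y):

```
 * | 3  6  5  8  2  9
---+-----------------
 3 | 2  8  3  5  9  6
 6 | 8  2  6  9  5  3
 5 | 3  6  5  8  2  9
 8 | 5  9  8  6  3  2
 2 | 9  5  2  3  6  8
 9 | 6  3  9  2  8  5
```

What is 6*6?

2

Read row 6, column 6: 6*6 = 2.
(Structurally, G here is isomorphic to the cyclic group Z_6.)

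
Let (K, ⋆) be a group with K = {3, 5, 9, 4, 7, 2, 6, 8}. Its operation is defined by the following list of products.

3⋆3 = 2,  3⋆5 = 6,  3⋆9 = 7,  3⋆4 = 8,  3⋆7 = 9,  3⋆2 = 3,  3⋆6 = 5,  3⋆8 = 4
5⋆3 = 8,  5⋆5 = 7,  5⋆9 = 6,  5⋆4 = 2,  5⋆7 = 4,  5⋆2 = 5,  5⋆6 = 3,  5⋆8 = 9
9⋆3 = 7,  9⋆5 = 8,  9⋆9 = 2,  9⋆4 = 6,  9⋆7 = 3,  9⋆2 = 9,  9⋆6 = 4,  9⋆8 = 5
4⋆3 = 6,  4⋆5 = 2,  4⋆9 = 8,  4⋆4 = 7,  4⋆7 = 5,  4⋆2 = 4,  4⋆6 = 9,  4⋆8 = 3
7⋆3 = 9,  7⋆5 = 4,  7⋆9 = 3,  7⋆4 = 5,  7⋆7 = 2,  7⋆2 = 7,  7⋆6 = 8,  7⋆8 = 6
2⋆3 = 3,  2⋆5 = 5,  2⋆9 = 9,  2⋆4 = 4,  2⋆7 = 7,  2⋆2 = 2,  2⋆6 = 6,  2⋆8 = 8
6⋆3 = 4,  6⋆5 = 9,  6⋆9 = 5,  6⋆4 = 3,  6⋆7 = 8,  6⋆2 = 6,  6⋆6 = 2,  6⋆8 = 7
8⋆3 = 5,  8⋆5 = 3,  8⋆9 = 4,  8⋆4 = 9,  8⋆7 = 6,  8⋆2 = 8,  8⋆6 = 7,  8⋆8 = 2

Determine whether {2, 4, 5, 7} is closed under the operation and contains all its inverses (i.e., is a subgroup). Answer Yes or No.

Yes

{2, 4, 5, 7} contains the identity 2.
Checking products: every product of two elements of {2, 4, 5, 7} (read from the table) lies in {2, 4, 5, 7}, so the set is closed.
In a finite group, a nonempty closed subset is a subgroup. So {2, 4, 5, 7} ≤ K.
(Structurally, K here is isomorphic to the dihedral group D_4.)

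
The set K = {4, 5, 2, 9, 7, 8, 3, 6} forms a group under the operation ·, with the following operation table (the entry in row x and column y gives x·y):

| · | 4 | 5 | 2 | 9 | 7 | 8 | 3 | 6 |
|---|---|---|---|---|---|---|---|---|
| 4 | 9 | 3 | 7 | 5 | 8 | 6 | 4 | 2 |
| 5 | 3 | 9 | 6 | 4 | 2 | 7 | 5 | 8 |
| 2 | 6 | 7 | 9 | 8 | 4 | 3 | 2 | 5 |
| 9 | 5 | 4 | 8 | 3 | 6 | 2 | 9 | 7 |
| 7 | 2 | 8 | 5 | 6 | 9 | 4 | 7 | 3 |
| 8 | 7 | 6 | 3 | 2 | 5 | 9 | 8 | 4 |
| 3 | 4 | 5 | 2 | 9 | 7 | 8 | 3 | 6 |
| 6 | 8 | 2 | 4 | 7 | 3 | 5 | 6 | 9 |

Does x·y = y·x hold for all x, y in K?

No

8·4 = 7 but 4·8 = 6.
Since 8 and 4 do not commute, K is not abelian.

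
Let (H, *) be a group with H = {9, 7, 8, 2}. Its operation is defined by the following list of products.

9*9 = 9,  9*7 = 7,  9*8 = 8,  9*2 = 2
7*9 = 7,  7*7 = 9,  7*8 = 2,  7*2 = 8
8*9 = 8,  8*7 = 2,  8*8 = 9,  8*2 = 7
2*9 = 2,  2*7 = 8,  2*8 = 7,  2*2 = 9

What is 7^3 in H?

7^1 = 7
7^2 = 7*7 = 9
7^3 = 9*7 = 7

7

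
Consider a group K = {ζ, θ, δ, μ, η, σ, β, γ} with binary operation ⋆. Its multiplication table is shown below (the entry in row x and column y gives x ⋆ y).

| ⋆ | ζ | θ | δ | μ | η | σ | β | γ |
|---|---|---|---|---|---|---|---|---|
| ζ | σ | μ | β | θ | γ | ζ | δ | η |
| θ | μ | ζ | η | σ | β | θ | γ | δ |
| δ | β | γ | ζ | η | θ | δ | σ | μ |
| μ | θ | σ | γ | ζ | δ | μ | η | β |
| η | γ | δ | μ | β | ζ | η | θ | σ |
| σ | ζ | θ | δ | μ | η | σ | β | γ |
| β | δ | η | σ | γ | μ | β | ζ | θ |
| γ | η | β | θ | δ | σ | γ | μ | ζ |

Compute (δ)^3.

β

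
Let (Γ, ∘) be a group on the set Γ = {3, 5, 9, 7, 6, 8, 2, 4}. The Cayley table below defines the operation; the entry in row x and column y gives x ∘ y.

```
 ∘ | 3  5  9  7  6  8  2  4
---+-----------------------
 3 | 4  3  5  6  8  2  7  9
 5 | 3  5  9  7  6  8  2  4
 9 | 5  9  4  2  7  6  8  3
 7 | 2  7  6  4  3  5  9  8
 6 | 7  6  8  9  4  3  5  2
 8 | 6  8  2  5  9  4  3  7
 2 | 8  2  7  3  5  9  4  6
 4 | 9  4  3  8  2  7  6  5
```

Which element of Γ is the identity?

The identity e satisfies e ∘ x = x for all x, so its row in the table reproduces the column headers.
Row 5 reads: 3, 5, 9, 7, 6, 8, 2, 4 — exactly the header order. So 5 is the identity.

5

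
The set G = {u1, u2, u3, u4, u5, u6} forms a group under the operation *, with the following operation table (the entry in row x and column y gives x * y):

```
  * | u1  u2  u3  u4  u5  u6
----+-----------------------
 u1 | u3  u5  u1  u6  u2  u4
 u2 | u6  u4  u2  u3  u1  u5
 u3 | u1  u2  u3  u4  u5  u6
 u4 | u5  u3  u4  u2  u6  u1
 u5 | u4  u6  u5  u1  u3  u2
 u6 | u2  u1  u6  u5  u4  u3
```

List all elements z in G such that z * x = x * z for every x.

{u3}

An element z is central iff its row equals its column in the table.
For u1: u1 * u2 = u5 ≠ u6 = u2 * u1, so u1 ∉ Z.
Checking each element this way leaves Z(G) = {u3}.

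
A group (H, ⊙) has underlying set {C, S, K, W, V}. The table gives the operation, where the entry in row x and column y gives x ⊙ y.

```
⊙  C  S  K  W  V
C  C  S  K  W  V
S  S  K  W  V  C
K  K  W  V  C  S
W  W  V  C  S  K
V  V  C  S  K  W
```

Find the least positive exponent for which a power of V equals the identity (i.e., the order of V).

5

The identity element is C (its row matches the header).
V^1 = V
V^2 = V ⊙ V = W
V^3 = W ⊙ V = K
V^4 = K ⊙ V = S
V^5 = S ⊙ V = C
The first power of V equal to the identity is V^5, so ord(V) = 5.
(Structurally, H here is isomorphic to the cyclic group Z_5.)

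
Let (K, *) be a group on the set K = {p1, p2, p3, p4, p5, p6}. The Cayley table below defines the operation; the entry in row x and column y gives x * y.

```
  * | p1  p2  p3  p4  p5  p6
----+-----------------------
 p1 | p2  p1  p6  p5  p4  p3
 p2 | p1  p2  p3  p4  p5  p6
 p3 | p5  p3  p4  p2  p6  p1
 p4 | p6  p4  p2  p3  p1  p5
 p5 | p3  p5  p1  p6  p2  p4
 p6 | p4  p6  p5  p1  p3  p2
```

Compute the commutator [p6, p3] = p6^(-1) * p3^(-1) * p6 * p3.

p4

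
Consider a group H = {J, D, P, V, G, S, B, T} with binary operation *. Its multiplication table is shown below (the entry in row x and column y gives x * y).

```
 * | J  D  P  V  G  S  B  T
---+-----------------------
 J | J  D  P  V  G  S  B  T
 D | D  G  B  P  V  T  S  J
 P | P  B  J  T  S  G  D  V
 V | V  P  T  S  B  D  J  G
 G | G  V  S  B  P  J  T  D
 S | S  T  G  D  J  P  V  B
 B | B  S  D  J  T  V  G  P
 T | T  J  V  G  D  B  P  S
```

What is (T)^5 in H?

T^1 = T
T^2 = T * T = S
T^3 = S * T = B
T^4 = B * T = P
T^5 = P * T = V

V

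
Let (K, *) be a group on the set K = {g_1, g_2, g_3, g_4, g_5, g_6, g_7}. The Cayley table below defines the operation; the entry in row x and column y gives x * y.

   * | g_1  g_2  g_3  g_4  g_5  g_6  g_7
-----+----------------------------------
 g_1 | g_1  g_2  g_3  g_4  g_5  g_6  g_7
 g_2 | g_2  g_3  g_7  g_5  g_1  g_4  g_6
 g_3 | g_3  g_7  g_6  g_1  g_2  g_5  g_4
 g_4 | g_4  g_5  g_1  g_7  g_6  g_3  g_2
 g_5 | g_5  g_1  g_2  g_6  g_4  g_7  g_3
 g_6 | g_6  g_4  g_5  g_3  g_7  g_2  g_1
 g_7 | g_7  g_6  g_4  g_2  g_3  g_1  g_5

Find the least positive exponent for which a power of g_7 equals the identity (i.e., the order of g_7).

The identity element is g_1 (its row matches the header).
g_7^1 = g_7
g_7^2 = g_7 * g_7 = g_5
g_7^3 = g_5 * g_7 = g_3
g_7^4 = g_3 * g_7 = g_4
g_7^5 = g_4 * g_7 = g_2
g_7^6 = g_2 * g_7 = g_6
g_7^7 = g_6 * g_7 = g_1
The first power of g_7 equal to the identity is g_7^7, so ord(g_7) = 7.

7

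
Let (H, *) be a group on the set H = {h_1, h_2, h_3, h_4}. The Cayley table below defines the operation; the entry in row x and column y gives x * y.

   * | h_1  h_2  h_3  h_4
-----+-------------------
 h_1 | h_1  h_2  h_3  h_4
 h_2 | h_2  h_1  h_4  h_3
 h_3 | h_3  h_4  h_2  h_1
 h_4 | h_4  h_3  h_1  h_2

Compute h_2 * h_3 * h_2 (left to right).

h_2 * h_3 = h_4
h_4 * h_2 = h_3

h_3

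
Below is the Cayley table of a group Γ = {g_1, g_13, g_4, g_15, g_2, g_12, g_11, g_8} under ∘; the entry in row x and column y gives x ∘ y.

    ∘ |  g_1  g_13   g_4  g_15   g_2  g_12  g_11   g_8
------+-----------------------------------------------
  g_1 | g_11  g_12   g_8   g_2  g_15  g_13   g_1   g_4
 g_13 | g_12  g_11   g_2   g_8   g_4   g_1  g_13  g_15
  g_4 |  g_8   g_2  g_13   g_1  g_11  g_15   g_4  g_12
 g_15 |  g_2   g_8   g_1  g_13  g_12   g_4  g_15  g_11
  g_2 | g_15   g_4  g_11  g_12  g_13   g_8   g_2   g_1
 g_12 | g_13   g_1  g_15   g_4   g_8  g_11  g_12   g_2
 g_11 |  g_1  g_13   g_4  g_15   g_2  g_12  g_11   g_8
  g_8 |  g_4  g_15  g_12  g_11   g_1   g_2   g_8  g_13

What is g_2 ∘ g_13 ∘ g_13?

g_2

g_2 ∘ g_13 = g_4
g_4 ∘ g_13 = g_2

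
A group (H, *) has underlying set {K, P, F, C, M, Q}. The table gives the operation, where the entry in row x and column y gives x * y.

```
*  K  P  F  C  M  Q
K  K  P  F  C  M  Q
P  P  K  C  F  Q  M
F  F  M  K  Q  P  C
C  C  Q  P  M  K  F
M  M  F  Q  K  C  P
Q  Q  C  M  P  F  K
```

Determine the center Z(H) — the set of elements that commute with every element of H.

An element z is central iff its row equals its column in the table.
For P: P * M = Q ≠ F = M * P, so P ∉ Z.
Checking each element this way leaves Z(H) = {K}.

{K}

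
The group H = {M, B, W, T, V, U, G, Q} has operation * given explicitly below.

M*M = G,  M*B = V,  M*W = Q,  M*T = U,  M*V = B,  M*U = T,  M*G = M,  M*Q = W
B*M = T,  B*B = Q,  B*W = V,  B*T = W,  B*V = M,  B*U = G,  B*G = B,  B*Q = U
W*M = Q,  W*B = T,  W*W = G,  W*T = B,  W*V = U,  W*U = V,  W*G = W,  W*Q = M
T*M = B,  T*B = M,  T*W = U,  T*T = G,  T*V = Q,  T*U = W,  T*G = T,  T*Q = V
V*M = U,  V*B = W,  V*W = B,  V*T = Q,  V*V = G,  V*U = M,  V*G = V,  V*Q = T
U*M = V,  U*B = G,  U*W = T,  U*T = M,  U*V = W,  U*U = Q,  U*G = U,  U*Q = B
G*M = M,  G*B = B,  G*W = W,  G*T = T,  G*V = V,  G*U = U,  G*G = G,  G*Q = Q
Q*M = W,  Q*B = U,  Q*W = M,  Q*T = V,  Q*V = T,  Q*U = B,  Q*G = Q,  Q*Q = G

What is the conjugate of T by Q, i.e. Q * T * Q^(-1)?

T

The identity is G. In row Q, the entry G sits in column Q, so Q^(-1) = Q.
Q * T = V
V * Q = T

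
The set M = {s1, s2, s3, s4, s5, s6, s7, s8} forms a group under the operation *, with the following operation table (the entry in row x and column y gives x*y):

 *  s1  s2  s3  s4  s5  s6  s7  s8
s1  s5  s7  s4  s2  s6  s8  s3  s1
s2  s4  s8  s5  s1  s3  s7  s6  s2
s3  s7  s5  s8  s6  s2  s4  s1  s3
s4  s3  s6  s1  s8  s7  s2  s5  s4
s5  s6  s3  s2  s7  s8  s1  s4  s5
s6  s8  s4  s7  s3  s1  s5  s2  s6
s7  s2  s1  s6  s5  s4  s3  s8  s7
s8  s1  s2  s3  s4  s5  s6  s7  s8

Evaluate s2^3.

s2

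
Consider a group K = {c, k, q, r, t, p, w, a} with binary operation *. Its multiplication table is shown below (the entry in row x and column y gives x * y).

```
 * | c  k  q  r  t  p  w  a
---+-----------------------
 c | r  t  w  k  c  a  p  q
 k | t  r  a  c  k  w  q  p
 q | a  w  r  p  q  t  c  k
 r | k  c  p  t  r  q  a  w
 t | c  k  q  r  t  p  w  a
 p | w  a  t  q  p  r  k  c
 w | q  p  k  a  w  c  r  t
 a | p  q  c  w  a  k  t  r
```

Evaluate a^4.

a^1 = a
a^2 = a * a = r
a^3 = r * a = w
a^4 = w * a = t

t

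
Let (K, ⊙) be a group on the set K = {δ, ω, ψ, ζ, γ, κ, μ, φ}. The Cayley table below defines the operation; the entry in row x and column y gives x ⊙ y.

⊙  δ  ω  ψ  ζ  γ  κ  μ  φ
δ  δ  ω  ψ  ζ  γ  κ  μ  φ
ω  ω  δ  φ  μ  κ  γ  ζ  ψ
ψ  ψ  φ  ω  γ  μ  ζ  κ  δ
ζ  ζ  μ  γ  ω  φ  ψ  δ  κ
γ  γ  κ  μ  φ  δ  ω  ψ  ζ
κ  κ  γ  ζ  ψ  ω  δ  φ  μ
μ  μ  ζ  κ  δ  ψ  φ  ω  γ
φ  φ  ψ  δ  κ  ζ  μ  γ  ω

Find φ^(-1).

ψ

First locate the identity: row δ matches the header, so δ is the identity.
Scan row φ for δ: φ ⊙ ψ = δ. Hence φ^(-1) = ψ.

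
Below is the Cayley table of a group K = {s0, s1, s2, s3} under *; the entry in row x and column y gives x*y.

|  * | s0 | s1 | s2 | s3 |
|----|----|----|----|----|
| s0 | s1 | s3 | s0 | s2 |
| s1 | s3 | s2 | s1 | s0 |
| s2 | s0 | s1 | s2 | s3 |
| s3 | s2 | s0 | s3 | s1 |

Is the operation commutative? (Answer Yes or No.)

Check whether the table is symmetric across its main diagonal.
Every entry (row x, col y) equals the entry (row y, col x), so K is abelian.
(In fact K ≅ the cyclic group Z_4.)

Yes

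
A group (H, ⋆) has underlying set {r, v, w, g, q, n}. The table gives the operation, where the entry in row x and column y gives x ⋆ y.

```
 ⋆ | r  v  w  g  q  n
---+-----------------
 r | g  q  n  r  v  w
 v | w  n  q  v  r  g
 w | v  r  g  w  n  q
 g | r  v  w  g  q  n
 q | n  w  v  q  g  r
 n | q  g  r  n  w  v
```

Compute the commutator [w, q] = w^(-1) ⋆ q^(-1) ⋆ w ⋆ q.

v

Identity is g; from the table w^(-1) = w and q^(-1) = q.
w ⋆ q = n
n ⋆ w = r
r ⋆ q = v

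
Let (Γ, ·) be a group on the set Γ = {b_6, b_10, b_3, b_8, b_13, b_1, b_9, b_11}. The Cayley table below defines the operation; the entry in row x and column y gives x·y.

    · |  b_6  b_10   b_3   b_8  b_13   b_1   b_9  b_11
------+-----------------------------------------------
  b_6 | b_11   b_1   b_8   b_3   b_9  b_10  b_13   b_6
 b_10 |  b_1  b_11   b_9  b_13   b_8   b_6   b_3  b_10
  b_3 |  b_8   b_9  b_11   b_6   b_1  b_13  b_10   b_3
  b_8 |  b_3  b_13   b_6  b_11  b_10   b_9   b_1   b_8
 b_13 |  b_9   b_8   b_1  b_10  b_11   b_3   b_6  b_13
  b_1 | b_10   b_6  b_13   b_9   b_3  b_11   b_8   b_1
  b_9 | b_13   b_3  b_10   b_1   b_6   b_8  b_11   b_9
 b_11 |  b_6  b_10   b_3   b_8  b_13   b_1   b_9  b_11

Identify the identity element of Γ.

The identity e satisfies e·x = x for all x, so its row in the table reproduces the column headers.
Row b_11 reads: b_6, b_10, b_3, b_8, b_13, b_1, b_9, b_11 — exactly the header order. So b_11 is the identity.

b_11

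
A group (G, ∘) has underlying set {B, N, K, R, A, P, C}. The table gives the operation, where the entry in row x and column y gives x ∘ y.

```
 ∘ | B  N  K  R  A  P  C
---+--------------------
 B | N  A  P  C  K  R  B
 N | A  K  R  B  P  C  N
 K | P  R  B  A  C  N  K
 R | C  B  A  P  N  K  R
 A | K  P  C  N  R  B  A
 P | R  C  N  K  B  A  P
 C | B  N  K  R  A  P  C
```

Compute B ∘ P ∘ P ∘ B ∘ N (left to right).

C

B ∘ P = R
R ∘ P = K
K ∘ B = P
P ∘ N = C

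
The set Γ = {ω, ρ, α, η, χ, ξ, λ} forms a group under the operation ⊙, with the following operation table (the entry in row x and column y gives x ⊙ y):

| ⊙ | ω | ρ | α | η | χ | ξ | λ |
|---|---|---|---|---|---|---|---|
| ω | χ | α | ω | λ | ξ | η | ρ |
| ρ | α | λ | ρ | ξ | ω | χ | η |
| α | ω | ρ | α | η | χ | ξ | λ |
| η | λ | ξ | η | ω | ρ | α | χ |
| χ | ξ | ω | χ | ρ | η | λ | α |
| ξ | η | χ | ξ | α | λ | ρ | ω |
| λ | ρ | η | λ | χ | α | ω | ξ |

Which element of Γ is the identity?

The identity e satisfies e ⊙ x = x for all x, so its row in the table reproduces the column headers.
Row α reads: ω, ρ, α, η, χ, ξ, λ — exactly the header order. So α is the identity.

α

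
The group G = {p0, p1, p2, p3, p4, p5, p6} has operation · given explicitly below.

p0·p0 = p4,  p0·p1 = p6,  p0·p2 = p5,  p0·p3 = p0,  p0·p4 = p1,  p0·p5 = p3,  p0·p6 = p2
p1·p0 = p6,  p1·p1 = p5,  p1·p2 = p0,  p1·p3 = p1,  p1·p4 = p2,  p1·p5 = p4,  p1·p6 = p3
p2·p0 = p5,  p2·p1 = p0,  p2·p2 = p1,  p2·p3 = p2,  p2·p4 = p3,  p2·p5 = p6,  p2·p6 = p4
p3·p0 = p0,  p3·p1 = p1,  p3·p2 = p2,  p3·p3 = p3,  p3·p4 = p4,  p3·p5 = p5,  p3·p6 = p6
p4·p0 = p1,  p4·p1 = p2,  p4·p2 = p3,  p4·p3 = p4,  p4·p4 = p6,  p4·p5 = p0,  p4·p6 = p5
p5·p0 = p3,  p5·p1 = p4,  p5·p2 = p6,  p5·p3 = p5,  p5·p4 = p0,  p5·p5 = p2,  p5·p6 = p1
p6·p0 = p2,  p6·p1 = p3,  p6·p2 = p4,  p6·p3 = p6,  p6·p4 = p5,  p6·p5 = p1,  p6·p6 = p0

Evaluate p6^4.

p4

p6^1 = p6
p6^2 = p6·p6 = p0
p6^3 = p0·p6 = p2
p6^4 = p2·p6 = p4
(Structurally, G here is isomorphic to the cyclic group Z_7.)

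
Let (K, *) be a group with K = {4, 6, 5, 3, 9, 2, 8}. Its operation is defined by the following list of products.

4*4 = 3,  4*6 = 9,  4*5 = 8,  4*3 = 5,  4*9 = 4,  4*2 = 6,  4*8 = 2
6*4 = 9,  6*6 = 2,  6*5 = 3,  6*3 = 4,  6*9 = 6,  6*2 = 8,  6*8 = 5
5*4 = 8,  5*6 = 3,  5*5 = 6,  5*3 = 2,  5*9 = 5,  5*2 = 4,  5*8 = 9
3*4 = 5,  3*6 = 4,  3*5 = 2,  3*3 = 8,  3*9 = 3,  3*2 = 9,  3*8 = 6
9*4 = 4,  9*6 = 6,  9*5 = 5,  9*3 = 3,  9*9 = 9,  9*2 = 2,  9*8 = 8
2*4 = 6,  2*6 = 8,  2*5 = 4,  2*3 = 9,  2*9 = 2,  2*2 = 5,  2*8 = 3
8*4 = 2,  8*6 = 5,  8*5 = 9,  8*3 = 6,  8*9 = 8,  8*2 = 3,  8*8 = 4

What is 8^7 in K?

9

8^1 = 8
8^2 = 8 * 8 = 4
8^3 = 4 * 8 = 2
8^4 = 2 * 8 = 3
8^5 = 3 * 8 = 6
8^6 = 6 * 8 = 5
8^7 = 5 * 8 = 9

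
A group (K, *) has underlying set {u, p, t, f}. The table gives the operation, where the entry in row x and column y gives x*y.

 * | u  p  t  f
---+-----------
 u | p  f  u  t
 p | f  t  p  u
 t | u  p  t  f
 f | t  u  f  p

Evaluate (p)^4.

t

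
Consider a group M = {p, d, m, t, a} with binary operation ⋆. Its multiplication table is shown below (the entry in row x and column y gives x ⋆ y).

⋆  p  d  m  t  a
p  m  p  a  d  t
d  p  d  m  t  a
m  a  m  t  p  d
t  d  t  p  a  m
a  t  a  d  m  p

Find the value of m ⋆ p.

Read row m, column p: m ⋆ p = a.

a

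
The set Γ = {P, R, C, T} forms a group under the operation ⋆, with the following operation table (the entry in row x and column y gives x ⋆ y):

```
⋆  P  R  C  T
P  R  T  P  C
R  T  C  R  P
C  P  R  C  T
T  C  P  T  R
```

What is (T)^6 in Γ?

R

T^1 = T
T^2 = T ⋆ T = R
T^3 = R ⋆ T = P
T^4 = P ⋆ T = C
T^5 = C ⋆ T = T
T^6 = T ⋆ T = R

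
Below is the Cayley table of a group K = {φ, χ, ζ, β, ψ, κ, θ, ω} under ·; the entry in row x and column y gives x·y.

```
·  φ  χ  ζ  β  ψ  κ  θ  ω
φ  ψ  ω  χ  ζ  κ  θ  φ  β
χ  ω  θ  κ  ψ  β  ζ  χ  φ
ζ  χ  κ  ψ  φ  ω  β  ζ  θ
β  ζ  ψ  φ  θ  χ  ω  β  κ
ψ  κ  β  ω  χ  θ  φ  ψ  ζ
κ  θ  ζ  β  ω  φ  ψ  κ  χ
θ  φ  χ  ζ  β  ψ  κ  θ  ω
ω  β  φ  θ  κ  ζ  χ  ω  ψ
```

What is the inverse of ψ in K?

First locate the identity: row θ matches the header, so θ is the identity.
Scan row ψ for θ: ψ·ψ = θ. Hence ψ^(-1) = ψ.

ψ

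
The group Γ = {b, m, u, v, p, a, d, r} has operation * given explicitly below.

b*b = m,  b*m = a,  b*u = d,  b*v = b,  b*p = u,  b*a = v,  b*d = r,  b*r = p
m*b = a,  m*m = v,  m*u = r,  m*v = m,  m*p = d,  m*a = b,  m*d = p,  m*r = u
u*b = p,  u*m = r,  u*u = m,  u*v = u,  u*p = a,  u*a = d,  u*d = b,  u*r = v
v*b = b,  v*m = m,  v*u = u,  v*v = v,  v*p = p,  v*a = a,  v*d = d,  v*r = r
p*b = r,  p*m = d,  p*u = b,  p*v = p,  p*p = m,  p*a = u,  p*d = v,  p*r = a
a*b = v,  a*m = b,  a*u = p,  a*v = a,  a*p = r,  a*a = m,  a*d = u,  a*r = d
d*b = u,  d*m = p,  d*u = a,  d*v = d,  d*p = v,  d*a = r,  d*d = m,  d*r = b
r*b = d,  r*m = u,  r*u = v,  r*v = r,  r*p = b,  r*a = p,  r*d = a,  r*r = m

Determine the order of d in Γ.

4

The identity element is v (its row matches the header).
d^1 = d
d^2 = d * d = m
d^3 = m * d = p
d^4 = p * d = v
The first power of d equal to the identity is d^4, so ord(d) = 4.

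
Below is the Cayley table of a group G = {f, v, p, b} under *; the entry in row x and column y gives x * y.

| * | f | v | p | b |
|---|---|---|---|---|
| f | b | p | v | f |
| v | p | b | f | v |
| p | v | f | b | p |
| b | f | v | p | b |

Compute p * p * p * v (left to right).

f

p * p = b
b * p = p
p * v = f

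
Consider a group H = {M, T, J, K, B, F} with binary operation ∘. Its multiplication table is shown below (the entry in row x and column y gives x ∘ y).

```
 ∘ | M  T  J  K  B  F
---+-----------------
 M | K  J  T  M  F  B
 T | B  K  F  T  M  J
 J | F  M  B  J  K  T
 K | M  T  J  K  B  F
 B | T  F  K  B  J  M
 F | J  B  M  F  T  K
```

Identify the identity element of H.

The identity e satisfies e ∘ x = x for all x, so its row in the table reproduces the column headers.
Row K reads: M, T, J, K, B, F — exactly the header order. So K is the identity.

K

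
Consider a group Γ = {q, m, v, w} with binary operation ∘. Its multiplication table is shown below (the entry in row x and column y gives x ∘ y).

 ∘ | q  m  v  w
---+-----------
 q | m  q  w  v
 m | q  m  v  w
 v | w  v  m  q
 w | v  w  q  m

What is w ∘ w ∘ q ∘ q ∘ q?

w ∘ w = m
m ∘ q = q
q ∘ q = m
m ∘ q = q
(Structurally, Γ here is isomorphic to the Klein four-group V_4.)

q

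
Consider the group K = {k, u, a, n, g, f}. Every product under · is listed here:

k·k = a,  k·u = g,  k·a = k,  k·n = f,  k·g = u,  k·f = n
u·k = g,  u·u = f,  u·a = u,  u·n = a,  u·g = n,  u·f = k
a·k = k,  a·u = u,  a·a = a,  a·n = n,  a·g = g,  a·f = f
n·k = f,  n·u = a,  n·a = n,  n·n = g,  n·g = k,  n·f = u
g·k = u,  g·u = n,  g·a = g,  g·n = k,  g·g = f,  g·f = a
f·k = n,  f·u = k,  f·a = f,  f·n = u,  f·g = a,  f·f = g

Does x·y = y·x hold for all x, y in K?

Check whether the table is symmetric across its main diagonal.
Every entry (row x, col y) equals the entry (row y, col x), so K is abelian.
(In fact K ≅ the cyclic group Z_6.)

Yes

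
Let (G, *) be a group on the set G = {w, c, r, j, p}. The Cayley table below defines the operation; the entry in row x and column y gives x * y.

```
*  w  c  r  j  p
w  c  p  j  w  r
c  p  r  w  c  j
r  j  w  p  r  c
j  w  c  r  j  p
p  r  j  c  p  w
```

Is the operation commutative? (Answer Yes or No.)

Yes

Check whether the table is symmetric across its main diagonal.
Every entry (row x, col y) equals the entry (row y, col x), so G is abelian.
(In fact G ≅ the cyclic group Z_5.)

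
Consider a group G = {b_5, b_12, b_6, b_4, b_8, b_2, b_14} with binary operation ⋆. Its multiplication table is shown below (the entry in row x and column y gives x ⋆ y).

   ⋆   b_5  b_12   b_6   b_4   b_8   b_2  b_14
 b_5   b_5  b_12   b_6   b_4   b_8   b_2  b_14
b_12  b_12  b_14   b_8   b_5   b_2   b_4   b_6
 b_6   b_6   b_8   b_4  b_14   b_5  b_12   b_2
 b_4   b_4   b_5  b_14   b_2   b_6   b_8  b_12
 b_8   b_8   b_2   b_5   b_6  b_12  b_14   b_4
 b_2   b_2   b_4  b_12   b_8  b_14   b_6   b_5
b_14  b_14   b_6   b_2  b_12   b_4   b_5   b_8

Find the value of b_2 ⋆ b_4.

Read row b_2, column b_4: b_2 ⋆ b_4 = b_8.

b_8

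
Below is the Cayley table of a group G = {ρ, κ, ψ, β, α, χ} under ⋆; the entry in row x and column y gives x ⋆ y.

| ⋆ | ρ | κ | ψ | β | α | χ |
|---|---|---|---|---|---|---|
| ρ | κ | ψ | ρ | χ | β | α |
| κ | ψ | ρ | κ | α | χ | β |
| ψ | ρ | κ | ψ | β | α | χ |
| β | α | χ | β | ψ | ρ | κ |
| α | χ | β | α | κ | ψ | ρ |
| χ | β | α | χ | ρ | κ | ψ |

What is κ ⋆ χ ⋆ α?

ρ

κ ⋆ χ = β
β ⋆ α = ρ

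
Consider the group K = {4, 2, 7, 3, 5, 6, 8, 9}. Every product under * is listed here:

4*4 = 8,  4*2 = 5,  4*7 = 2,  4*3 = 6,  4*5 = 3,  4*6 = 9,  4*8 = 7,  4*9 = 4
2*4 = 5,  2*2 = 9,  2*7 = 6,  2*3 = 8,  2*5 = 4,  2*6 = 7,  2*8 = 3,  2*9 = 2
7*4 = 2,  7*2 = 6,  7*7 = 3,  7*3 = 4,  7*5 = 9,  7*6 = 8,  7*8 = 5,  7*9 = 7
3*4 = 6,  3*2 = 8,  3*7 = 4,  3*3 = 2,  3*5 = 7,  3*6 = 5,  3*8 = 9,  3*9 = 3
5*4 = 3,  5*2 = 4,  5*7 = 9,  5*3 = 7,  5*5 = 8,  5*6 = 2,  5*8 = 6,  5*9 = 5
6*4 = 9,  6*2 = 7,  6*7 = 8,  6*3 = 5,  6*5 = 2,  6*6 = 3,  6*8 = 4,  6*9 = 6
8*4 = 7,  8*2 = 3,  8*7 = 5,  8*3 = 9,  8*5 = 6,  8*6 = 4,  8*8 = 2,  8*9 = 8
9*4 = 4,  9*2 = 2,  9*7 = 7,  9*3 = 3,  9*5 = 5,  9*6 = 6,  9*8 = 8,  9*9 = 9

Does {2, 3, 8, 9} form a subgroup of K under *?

{2, 3, 8, 9} contains the identity 9.
Checking products: every product of two elements of {2, 3, 8, 9} (read from the table) lies in {2, 3, 8, 9}, so the set is closed.
In a finite group, a nonempty closed subset is a subgroup. So {2, 3, 8, 9} ≤ K.
(Structurally, K here is isomorphic to the cyclic group Z_8.)

Yes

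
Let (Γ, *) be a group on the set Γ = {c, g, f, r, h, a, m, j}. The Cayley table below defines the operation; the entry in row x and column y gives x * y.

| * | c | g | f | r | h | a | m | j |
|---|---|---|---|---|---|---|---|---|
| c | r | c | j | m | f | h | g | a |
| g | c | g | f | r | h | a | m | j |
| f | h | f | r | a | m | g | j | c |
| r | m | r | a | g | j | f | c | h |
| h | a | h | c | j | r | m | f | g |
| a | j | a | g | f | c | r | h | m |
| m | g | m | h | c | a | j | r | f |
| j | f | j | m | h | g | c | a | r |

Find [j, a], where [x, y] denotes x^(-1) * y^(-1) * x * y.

Identity is g; from the table j^(-1) = h and a^(-1) = f.
h * f = c
c * j = a
a * a = r

r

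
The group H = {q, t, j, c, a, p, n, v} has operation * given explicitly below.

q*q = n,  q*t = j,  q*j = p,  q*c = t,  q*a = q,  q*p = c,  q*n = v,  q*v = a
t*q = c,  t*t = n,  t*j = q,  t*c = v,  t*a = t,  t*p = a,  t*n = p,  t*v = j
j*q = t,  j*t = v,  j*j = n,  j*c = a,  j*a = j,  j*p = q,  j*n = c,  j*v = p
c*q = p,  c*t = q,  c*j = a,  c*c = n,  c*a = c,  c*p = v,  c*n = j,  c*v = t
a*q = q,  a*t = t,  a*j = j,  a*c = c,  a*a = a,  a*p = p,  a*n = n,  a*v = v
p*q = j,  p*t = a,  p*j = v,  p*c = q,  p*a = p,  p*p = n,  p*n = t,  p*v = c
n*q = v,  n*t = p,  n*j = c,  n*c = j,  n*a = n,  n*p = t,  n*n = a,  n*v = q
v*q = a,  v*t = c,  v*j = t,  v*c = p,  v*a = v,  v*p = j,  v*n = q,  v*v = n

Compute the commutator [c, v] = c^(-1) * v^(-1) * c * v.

Identity is a; from the table c^(-1) = j and v^(-1) = q.
j * q = t
t * c = v
v * v = n

n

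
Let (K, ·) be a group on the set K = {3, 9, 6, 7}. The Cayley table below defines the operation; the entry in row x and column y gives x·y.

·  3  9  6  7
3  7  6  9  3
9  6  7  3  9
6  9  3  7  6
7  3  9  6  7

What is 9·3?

6

Read row 9, column 3: 9·3 = 6.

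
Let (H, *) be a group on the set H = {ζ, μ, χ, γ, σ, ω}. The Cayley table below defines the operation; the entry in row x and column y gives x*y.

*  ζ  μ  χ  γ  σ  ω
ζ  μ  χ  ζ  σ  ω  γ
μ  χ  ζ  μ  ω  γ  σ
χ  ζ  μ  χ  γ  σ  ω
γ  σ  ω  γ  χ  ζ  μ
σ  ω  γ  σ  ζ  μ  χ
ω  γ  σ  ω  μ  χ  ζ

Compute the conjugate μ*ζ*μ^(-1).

The identity is χ. In row μ, the entry χ sits in column ζ, so μ^(-1) = ζ.
μ*ζ = χ
χ*ζ = ζ

ζ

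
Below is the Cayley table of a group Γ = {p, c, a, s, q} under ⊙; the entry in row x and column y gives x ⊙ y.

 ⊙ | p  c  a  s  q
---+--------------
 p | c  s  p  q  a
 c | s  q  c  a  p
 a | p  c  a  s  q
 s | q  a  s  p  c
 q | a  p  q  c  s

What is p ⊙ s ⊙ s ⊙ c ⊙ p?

a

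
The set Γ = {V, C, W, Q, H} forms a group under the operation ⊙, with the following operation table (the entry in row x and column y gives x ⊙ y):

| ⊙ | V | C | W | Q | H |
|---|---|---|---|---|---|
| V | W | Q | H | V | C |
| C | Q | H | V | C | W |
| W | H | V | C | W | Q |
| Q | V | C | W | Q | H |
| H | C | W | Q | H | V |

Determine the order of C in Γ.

5

The identity element is Q (its row matches the header).
C^1 = C
C^2 = C ⊙ C = H
C^3 = H ⊙ C = W
C^4 = W ⊙ C = V
C^5 = V ⊙ C = Q
The first power of C equal to the identity is C^5, so ord(C) = 5.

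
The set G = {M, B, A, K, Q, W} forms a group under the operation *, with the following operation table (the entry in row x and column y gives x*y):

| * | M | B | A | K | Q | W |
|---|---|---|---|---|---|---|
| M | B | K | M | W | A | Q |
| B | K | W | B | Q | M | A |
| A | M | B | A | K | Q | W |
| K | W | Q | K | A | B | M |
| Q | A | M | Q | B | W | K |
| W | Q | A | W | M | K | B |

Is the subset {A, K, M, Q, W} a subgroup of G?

No

M*M = B, which is not in {A, K, M, Q, W}.
The subset is not closed under *, so it is not a subgroup.
(Structurally, G here is isomorphic to the cyclic group Z_6.)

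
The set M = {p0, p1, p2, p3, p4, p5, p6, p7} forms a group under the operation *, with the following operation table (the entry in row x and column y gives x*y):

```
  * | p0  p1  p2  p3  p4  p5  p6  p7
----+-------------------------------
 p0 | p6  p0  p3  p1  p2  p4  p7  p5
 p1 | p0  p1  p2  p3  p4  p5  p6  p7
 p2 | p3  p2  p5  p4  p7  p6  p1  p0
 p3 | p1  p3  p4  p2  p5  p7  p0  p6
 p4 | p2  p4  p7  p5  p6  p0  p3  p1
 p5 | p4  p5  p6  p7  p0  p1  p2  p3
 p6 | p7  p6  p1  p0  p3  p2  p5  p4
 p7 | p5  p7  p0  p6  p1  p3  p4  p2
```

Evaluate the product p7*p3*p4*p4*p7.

p7*p3 = p6
p6*p4 = p3
p3*p4 = p5
p5*p7 = p3
(Structurally, M here is isomorphic to the cyclic group Z_8.)

p3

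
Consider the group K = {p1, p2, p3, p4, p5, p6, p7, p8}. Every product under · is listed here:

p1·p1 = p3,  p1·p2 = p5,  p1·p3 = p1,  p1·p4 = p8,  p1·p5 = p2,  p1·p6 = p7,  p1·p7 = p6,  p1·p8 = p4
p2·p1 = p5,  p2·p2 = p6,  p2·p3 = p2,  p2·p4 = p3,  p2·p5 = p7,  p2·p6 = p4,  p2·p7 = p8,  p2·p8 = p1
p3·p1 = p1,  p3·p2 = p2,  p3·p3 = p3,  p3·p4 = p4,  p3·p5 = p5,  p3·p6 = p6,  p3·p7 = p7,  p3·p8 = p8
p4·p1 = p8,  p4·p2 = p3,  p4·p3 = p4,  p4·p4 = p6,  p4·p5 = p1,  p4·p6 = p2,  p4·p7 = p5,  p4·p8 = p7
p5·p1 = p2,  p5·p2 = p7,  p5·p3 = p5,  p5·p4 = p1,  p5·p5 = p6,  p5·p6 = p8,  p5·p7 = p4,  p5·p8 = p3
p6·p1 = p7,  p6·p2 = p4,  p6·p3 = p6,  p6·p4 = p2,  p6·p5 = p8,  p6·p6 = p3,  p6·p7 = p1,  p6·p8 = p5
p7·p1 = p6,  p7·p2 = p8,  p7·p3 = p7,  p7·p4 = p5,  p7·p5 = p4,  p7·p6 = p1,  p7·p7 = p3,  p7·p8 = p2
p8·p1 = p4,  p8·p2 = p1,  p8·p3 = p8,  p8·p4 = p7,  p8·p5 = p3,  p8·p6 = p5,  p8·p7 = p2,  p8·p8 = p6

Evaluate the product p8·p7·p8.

p8·p7 = p2
p2·p8 = p1

p1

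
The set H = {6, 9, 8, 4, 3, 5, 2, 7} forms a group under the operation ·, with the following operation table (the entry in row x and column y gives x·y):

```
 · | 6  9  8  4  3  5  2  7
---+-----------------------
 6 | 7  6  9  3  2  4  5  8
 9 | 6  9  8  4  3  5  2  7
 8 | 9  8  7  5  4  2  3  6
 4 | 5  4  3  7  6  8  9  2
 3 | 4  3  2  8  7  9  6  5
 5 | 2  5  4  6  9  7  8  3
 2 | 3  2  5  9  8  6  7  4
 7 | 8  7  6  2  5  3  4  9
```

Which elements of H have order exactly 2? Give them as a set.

Identity is 9. Compute the order of each non-identity element by repeated multiplication:
  6: 6 → 7 → 8 → 9  (order 4)
  8: 8 → 7 → 6 → 9  (order 4)
  4: 4 → 7 → 2 → 9  (order 4)
  3: 3 → 7 → 5 → 9  (order 4)
  5: 5 → 7 → 3 → 9  (order 4)
  2: 2 → 7 → 4 → 9  (order 4)
  7: 7 → 9  (order 2)
Elements of order 2: {7}.

{7}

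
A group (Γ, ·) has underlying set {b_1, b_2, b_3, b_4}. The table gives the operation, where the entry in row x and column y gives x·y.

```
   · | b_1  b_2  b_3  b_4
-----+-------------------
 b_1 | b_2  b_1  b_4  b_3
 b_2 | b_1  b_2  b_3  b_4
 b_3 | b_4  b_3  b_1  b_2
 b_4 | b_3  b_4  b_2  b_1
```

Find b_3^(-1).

b_4

First locate the identity: row b_2 matches the header, so b_2 is the identity.
Scan row b_3 for b_2: b_3·b_4 = b_2. Hence b_3^(-1) = b_4.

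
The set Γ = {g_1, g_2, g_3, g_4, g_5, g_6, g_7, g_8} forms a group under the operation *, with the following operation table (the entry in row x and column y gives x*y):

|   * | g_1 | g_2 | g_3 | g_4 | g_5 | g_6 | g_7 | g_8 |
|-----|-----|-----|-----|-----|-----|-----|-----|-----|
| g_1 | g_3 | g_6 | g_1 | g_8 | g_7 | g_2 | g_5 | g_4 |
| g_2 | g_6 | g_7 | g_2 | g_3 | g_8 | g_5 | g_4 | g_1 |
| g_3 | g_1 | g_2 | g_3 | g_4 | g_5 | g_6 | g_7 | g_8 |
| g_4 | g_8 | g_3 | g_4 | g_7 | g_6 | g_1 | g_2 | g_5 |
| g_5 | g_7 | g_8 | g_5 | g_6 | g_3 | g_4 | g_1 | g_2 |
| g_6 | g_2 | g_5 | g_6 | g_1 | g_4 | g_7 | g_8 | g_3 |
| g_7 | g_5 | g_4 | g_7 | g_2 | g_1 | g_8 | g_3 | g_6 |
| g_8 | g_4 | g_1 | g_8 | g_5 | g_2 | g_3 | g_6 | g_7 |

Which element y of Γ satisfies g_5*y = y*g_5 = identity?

First locate the identity: row g_3 matches the header, so g_3 is the identity.
Scan row g_5 for g_3: g_5*g_5 = g_3. Hence g_5^(-1) = g_5.
(Structurally, Γ here is isomorphic to Z_2 x Z_4.)

g_5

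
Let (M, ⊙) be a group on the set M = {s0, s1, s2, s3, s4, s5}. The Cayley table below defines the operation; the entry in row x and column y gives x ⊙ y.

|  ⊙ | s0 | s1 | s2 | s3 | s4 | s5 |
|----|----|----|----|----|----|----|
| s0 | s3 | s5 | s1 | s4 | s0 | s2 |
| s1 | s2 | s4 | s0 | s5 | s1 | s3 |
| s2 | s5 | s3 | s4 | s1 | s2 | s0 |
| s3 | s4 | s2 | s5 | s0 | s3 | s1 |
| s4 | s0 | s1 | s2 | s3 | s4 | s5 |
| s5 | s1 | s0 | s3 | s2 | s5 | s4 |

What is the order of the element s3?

3

The identity element is s4 (its row matches the header).
s3^1 = s3
s3^2 = s3 ⊙ s3 = s0
s3^3 = s0 ⊙ s3 = s4
The first power of s3 equal to the identity is s3^3, so ord(s3) = 3.
(Structurally, M here is isomorphic to the symmetric group S_3.)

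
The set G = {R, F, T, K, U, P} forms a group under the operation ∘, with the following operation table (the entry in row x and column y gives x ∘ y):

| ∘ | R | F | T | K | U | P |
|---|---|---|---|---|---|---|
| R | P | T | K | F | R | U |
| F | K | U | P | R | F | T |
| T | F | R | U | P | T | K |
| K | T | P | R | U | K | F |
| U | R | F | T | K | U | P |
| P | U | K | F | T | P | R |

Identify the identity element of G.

U

The identity e satisfies e ∘ x = x for all x, so its row in the table reproduces the column headers.
Row U reads: R, F, T, K, U, P — exactly the header order. So U is the identity.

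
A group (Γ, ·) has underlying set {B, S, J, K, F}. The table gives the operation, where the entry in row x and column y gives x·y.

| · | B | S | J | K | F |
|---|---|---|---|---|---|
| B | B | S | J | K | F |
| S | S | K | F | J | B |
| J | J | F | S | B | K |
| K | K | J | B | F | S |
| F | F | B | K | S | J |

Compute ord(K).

The identity element is B (its row matches the header).
K^1 = K
K^2 = K·K = F
K^3 = F·K = S
K^4 = S·K = J
K^5 = J·K = B
The first power of K equal to the identity is K^5, so ord(K) = 5.
(Structurally, Γ here is isomorphic to the cyclic group Z_5.)

5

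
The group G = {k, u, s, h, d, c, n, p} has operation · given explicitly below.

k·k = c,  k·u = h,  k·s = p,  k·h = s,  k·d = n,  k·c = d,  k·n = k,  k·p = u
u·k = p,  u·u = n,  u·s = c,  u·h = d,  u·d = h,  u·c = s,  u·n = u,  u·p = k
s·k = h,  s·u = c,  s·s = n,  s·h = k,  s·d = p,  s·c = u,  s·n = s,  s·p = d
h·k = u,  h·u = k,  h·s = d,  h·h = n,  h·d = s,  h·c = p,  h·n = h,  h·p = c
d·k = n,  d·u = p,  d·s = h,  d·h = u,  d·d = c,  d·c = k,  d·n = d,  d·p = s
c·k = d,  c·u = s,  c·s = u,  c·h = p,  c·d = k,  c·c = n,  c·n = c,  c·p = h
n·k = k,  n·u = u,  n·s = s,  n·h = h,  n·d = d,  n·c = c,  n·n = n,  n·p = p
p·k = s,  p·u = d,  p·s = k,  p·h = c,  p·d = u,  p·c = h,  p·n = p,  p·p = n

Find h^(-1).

First locate the identity: row n matches the header, so n is the identity.
Scan row h for n: h·h = n. Hence h^(-1) = h.

h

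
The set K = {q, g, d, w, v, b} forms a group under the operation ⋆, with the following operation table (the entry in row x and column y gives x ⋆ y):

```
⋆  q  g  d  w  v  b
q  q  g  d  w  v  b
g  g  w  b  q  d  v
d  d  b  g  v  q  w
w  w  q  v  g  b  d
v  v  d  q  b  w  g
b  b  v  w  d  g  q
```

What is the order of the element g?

The identity element is q (its row matches the header).
g^1 = g
g^2 = g ⋆ g = w
g^3 = w ⋆ g = q
The first power of g equal to the identity is g^3, so ord(g) = 3.

3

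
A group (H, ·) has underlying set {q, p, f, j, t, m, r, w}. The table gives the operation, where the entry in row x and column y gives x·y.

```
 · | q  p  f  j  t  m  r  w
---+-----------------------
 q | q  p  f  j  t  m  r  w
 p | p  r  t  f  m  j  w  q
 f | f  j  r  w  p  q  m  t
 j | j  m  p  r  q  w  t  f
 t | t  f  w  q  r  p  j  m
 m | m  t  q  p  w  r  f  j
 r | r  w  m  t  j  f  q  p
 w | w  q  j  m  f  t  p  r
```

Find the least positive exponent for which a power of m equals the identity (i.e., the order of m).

4

The identity element is q (its row matches the header).
m^1 = m
m^2 = m·m = r
m^3 = r·m = f
m^4 = f·m = q
The first power of m equal to the identity is m^4, so ord(m) = 4.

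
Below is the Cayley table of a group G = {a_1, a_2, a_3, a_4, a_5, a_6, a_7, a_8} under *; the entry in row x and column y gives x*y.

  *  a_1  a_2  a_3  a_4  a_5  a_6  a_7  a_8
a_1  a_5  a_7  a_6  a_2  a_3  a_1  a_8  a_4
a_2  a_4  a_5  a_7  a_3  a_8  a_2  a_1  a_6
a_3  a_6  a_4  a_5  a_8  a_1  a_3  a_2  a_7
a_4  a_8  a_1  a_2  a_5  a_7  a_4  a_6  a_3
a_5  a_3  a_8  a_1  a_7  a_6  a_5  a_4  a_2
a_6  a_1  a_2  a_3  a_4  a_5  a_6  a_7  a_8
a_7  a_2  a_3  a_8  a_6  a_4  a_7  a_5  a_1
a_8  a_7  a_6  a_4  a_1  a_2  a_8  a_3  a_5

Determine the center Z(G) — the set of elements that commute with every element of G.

{a_5, a_6}

An element z is central iff its row equals its column in the table.
For a_2: a_2*a_3 = a_7 ≠ a_4 = a_3*a_2, so a_2 ∉ Z.
Checking each element this way leaves Z(G) = {a_5, a_6}.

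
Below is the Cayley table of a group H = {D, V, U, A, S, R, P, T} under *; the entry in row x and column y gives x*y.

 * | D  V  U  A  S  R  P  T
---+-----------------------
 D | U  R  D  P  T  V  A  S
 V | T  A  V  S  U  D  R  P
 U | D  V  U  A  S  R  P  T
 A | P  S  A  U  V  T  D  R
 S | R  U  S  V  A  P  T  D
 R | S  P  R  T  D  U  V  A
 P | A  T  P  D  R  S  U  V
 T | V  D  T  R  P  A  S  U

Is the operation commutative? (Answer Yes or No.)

V*D = T but D*V = R.
Since V and D do not commute, H is not abelian.

No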